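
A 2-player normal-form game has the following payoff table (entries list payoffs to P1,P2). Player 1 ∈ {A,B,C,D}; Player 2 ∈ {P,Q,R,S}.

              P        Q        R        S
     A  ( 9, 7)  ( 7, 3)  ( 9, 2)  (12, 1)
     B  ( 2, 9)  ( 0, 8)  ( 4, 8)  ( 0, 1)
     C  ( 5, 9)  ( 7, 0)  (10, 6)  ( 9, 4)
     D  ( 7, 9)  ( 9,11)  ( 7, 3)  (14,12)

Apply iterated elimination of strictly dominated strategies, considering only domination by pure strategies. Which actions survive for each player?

P1 drop B (A beats it: P:9>2 Q:7>0 R:9>4 S:12>0)
P2 drop R (P beats it: A:7>2 C:9>6 D:9>3)
P1 drop C (D beats it: P:7>5 Q:9>7 S:14>9)
P1→{A,D} P2→{P,Q,S}

Survivors P1:{A,D} P2:{P,Q,S}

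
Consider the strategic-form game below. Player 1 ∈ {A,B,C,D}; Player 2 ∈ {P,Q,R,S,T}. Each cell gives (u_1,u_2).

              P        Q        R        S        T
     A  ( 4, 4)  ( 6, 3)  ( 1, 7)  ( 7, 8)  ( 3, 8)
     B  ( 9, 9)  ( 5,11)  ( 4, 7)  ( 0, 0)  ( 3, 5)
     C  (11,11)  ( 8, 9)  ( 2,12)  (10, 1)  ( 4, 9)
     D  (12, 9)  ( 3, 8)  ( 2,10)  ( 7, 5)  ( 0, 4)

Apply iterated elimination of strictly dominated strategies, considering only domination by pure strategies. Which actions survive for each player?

Remaining: P1:{B,C,D} P2:{P,Q,R}

P1 drop A (C beats it: P:11>4 Q:8>6 R:2>1 S:10>7 T:4>3)
P2 drop S (P beats it: B:9>0 C:11>1 D:9>5)
P2 drop T (P beats it: B:9>5 C:11>9 D:9>4)
P1→{B,C,D} P2→{P,Q,R}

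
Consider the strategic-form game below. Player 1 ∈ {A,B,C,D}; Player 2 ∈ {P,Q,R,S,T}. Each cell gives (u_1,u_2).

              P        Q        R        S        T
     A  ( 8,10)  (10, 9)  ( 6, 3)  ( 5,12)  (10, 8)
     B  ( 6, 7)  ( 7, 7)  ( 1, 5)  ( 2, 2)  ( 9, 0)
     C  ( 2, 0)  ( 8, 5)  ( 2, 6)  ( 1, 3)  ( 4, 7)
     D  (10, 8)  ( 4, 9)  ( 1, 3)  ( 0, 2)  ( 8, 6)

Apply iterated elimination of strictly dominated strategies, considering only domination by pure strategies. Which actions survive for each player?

Survivors P1:{A,D} P2:{P,Q,S}

P1 drop B (A beats it: P:8>6 Q:10>7 R:6>1 S:5>2 T:10>9)
P1 drop C (A beats it: P:8>2 Q:10>8 R:6>2 S:5>1 T:10>4)
P2 drop R (P beats it: A:10>3 D:8>3)
P2 drop T (P beats it: A:10>8 D:8>6)
P1→{A,D} P2→{P,Q,S}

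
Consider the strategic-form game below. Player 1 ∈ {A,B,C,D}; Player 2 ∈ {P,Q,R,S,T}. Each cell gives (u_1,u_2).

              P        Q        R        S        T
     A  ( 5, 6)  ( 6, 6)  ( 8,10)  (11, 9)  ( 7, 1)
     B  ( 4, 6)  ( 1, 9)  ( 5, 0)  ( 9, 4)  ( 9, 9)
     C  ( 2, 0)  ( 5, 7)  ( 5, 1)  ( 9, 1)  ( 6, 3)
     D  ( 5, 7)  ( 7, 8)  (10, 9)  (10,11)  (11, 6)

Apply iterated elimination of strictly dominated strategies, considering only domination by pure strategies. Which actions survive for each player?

P1 drop B (D beats it: P:5>4 Q:7>1 R:10>5 S:10>9 T:11>9)
P1 drop C (A beats it: P:5>2 Q:6>5 R:8>5 S:11>9 T:7>6)
P2 drop P (R beats it: A:10>6 D:9>7)
P2 drop Q (R beats it: A:10>6 D:9>8)
P2 drop T (R beats it: A:10>1 D:9>6)
P1→{A,D} P2→{R,S}

IESDS → P1:{A,D} P2:{R,S}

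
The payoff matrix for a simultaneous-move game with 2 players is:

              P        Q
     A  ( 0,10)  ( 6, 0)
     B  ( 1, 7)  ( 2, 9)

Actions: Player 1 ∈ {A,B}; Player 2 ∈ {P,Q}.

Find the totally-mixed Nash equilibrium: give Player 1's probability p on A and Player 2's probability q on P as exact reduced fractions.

p=1/6, q=4/5

P1 indiff ⇒ q·0+(1-q)·6 = q·1+(1-q)·2 ⇒ q(-1) = (1-q)(-4) ⇒ q = 4/5
P2 indiff ⇒ p·10+(1-p)·7 = p·0+(1-p)·9 ⇒ p(10) = (1-p)(2) ⇒ p = 1/6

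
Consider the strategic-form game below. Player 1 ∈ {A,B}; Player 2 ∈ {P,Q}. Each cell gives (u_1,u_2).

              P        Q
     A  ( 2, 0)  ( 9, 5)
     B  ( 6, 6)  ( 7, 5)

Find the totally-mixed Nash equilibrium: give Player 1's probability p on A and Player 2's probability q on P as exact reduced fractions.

P1 indiff ⇒ q·2+(1-q)·9 = q·6+(1-q)·7 ⇒ q(-4) = (1-q)(-2) ⇒ q = 1/3
P2 indiff ⇒ p·0+(1-p)·6 = p·5+(1-p)·5 ⇒ p(-5) = (1-p)(-1) ⇒ p = 1/6

(p,q) = (1/6, 1/3)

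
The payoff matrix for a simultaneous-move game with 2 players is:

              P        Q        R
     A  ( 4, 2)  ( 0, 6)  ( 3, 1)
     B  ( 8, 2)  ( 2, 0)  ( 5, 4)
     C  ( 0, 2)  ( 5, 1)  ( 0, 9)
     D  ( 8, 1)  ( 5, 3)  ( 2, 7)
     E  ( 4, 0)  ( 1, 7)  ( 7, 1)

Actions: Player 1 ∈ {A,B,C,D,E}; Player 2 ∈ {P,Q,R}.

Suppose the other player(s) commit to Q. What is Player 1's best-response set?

P1 best: {C,D}

u_1(A vs Q) = 0
u_1(B vs Q) = 2
u_1(C vs Q) = 5
u_1(D vs Q) = 5
u_1(E vs Q) = 1
max payoff 5 at {C,D}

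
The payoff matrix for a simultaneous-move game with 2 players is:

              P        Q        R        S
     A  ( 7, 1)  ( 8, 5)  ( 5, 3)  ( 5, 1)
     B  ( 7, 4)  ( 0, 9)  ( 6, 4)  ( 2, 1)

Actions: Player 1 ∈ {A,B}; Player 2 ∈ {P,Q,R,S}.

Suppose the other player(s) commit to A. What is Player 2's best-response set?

u_2(P vs A) = 1
u_2(Q vs A) = 5
u_2(R vs A) = 3
u_2(S vs A) = 1
max payoff 5 at {Q}

P2 best: {Q}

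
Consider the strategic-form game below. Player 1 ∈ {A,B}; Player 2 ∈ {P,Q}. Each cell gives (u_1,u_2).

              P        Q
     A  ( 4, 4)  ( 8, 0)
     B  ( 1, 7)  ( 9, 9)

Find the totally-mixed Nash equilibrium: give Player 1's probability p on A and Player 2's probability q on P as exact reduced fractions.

P1 mixes 1/3 on A; P2 mixes 1/4 on P

P1 indiff ⇒ q·4+(1-q)·8 = q·1+(1-q)·9 ⇒ q(3) = (1-q)(1) ⇒ q = 1/4
P2 indiff ⇒ p·4+(1-p)·7 = p·0+(1-p)·9 ⇒ p(4) = (1-p)(2) ⇒ p = 1/3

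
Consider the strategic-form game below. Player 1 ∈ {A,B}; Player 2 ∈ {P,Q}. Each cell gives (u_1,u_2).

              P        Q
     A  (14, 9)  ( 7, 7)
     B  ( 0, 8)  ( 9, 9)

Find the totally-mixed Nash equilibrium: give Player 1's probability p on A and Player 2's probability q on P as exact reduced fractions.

P1 indiff ⇒ q·14+(1-q)·7 = q·0+(1-q)·9 ⇒ q(14) = (1-q)(2) ⇒ q = 1/8
P2 indiff ⇒ p·9+(1-p)·8 = p·7+(1-p)·9 ⇒ p(2) = (1-p)(1) ⇒ p = 1/3

p=1/3, q=1/8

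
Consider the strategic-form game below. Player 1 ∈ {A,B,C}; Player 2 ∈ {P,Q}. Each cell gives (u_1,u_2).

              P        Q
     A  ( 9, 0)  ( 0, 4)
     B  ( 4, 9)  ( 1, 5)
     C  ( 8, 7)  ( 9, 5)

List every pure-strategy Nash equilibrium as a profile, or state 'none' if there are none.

No pure NE.

(A,P): not NE [P2→Q gives 4>0]
(A,Q): not NE [P1→C gives 9>0]
(B,P): not NE [P1→A gives 9>4]
(B,Q): not NE [P1→C gives 9>1; P2→P gives 9>5]
(C,P): not NE [P1→A gives 9>8]
(C,Q): not NE [P2→P gives 7>5]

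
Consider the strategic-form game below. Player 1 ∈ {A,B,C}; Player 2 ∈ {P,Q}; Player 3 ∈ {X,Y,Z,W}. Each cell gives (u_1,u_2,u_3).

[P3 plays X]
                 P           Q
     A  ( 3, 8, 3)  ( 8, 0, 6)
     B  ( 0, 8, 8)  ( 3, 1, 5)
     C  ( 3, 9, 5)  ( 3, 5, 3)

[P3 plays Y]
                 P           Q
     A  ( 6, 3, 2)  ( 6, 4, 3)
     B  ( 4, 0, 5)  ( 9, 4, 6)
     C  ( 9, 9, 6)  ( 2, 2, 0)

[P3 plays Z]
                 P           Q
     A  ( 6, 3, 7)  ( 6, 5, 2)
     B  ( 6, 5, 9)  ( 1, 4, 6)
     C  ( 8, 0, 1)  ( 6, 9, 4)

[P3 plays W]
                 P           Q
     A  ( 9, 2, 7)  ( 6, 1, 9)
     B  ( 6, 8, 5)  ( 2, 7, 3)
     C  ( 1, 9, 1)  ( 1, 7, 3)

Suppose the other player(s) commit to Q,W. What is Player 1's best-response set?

BR_1 = {A}

u_1(A vs Q,W) = 6
u_1(B vs Q,W) = 2
u_1(C vs Q,W) = 1
max payoff 6 at {A}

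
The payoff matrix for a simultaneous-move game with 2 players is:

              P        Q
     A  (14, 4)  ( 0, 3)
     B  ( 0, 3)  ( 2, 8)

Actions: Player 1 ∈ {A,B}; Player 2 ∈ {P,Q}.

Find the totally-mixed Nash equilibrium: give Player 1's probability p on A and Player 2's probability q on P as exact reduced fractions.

P1 mixes 5/6 on A; P2 mixes 1/8 on P

P1 indiff ⇒ q·14+(1-q)·0 = q·0+(1-q)·2 ⇒ q(14) = (1-q)(2) ⇒ q = 1/8
P2 indiff ⇒ p·4+(1-p)·3 = p·3+(1-p)·8 ⇒ p(1) = (1-p)(5) ⇒ p = 5/6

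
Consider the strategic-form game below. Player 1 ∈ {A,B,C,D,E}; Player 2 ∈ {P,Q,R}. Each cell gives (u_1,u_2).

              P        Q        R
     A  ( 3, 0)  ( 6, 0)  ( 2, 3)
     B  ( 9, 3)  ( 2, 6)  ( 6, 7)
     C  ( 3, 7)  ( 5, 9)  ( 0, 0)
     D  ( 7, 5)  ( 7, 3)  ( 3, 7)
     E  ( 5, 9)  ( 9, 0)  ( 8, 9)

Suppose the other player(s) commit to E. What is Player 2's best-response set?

argmax u_2 = {P,R}

u_2(P vs E) = 9
u_2(Q vs E) = 0
u_2(R vs E) = 9
max payoff 9 at {P,R}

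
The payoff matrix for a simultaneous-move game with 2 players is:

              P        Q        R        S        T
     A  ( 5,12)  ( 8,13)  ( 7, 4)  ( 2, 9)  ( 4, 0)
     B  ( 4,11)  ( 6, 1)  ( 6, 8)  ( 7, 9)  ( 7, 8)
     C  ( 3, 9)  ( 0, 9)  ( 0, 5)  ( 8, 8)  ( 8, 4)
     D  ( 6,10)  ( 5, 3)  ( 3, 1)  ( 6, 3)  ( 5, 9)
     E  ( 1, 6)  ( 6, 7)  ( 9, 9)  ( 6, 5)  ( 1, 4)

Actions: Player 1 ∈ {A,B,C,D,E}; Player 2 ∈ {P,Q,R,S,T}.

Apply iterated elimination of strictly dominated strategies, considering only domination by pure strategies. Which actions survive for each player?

P2 drop S (P beats it: A:12>9 B:11>9 C:9>8 D:10>3 E:6>5)
P2 drop T (P beats it: A:12>0 B:11>8 C:9>4 D:10>9 E:6>4)
P1 drop B (A beats it: P:5>4 Q:8>6 R:7>6)
P1 drop C (A beats it: P:5>3 Q:8>0 R:7>0)
P1→{A,D,E} P2→{P,Q,R}

IESDS → P1:{A,D,E} P2:{P,Q,R}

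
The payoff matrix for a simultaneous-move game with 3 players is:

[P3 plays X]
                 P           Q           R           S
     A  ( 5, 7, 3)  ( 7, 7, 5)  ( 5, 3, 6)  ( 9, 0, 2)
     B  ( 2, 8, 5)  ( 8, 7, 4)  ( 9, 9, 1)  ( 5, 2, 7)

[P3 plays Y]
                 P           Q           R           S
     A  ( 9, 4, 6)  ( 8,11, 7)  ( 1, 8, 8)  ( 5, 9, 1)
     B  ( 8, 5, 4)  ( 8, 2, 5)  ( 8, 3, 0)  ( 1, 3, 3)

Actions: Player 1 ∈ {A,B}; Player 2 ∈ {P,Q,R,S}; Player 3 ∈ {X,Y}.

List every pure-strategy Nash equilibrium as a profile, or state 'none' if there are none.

Nash profiles: (A,Q,Y), (B,R,X)

(A,P,X): not NE [P3→Y gives 6>3]
(A,P,Y): not NE [P2→Q gives 11>4]
(A,Q,X): not NE [P1→B gives 8>7; P3→Y gives 7>5]
(A,Q,Y): NE
(A,R,X): not NE [P1→B gives 9>5; P2→Q gives 7>3; P3→Y gives 8>6]
(A,R,Y): not NE [P1→B gives 8>1; P2→Q gives 11>8]
(A,S,X): not NE [P2→Q gives 7>0]
(A,S,Y): not NE [P2→Q gives 11>9; P3→X gives 2>1]
(B,P,X): not NE [P1→A gives 5>2; P2→R gives 9>8]
(B,P,Y): not NE [P1→A gives 9>8; P3→X gives 5>4]
(B,Q,X): not NE [P2→R gives 9>7; P3→Y gives 5>4]
(B,Q,Y): not NE [P2→P gives 5>2]
(B,R,X): NE
(B,R,Y): not NE [P2→P gives 5>3; P3→X gives 1>0]
(B,S,X): not NE [P1→A gives 9>5; P2→R gives 9>2]
(B,S,Y): not NE [P1→A gives 5>1; P2→P gives 5>3; P3→X gives 7>3]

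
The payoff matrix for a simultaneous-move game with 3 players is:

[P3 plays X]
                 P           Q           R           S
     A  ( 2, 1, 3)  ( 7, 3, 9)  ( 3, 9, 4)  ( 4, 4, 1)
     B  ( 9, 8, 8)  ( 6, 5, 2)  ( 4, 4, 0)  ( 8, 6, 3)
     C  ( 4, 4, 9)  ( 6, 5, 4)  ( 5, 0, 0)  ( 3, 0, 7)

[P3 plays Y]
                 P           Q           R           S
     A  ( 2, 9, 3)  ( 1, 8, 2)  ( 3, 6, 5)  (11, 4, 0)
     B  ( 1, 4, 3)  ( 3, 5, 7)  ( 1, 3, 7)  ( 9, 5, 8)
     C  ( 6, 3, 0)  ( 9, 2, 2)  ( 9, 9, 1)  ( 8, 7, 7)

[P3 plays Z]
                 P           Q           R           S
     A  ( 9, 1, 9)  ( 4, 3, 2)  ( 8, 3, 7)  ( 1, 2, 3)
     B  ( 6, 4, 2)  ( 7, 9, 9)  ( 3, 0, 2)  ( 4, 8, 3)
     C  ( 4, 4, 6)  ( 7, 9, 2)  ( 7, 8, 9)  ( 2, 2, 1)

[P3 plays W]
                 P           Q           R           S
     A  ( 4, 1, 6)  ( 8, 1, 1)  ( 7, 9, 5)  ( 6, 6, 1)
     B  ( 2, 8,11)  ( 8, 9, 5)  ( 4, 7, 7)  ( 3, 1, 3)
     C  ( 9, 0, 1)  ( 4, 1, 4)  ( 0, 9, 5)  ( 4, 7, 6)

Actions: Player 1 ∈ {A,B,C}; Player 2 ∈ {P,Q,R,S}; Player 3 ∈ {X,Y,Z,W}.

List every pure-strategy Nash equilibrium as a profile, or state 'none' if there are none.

PSNE = {(A,R,Z), (B,Q,Z)}

(A,P,X): not NE [P1→B gives 9>2; P2→R gives 9>1; P3→Z gives 9>3]
(A,P,Y): not NE [P1→C gives 6>2; P3→Z gives 9>3]
(A,P,Z): not NE [P2→R gives 3>1]
(A,P,W): not NE [P1→C gives 9>4; P2→R gives 9>1; P3→Z gives 9>6]
(A,Q,X): not NE [P2→R gives 9>3]
(A,Q,Y): not NE [P1→C gives 9>1; P2→P gives 9>8; P3→X gives 9>2]
(A,Q,Z): not NE [P1→C gives 7>4; P3→X gives 9>2]
(A,Q,W): not NE [P2→R gives 9>1; P3→X gives 9>1]
(A,R,X): not NE [P1→C gives 5>3; P3→Z gives 7>4]
(A,R,Y): not NE [P1→C gives 9>3; P2→P gives 9>6; P3→Z gives 7>5]
(A,R,Z): NE
(A,R,W): not NE [P3→Z gives 7>5]
(A,S,X): not NE [P1→B gives 8>4; P2→R gives 9>4; P3→Z gives 3>1]
(A,S,Y): not NE [P2→P gives 9>4; P3→Z gives 3>0]
(A,S,Z): not NE [P1→B gives 4>1; P2→R gives 3>2]
(A,S,W): not NE [P2→R gives 9>6; P3→Z gives 3>1]
(B,P,X): not NE [P3→W gives 11>8]
(B,P,Y): not NE [P1→C gives 6>1; P2→S gives 5>4; P3→W gives 11>3]
(B,P,Z): not NE [P1→A gives 9>6; P2→Q gives 9>4; P3→W gives 11>2]
(B,P,W): not NE [P1→C gives 9>2; P2→Q gives 9>8]
(B,Q,X): not NE [P1→A gives 7>6; P2→P gives 8>5; P3→Z gives 9>2]
(B,Q,Y): not NE [P1→C gives 9>3; P3→Z gives 9>7]
(B,Q,Z): NE
(B,Q,W): not NE [P3→Z gives 9>5]
(B,R,X): not NE [P1→C gives 5>4; P2→P gives 8>4; P3→W gives 7>0]
(B,R,Y): not NE [P1→C gives 9>1; P2→S gives 5>3]
(B,R,Z): not NE [P1→A gives 8>3; P2→Q gives 9>0; P3→W gives 7>2]
(B,R,W): not NE [P1→A gives 7>4; P2→Q gives 9>7]
(B,S,X): not NE [P2→P gives 8>6; P3→Y gives 8>3]
(B,S,Y): not NE [P1→A gives 11>9]
(B,S,Z): not NE [P2→Q gives 9>8; P3→Y gives 8>3]
(B,S,W): not NE [P1→A gives 6>3; P2→Q gives 9>1; P3→Y gives 8>3]
(C,P,X): not NE [P1→B gives 9>4; P2→Q gives 5>4]
(C,P,Y): not NE [P2→R gives 9>3; P3→X gives 9>0]
(C,P,Z): not NE [P1→A gives 9>4; P2→Q gives 9>4; P3→X gives 9>6]
(C,P,W): not NE [P2→R gives 9>0; P3→X gives 9>1]
(C,Q,X): not NE [P1→A gives 7>6]
(C,Q,Y): not NE [P2→R gives 9>2; P3→W gives 4>2]
(C,Q,Z): not NE [P3→W gives 4>2]
(C,Q,W): not NE [P1→B gives 8>4; P2→R gives 9>1]
(C,R,X): not NE [P2→Q gives 5>0; P3→Z gives 9>0]
(C,R,Y): not NE [P3→Z gives 9>1]
(C,R,Z): not NE [P1→A gives 8>7; P2→Q gives 9>8]
(C,R,W): not NE [P1→A gives 7>0; P3→Z gives 9>5]
(C,S,X): not NE [P1→B gives 8>3; P2→Q gives 5>0]
(C,S,Y): not NE [P1→A gives 11>8; P2→R gives 9>7]
(C,S,Z): not NE [P1→B gives 4>2; P2→Q gives 9>2; P3→Y gives 7>1]
(C,S,W): not NE [P1→A gives 6>4; P2→R gives 9>7; P3→Y gives 7>6]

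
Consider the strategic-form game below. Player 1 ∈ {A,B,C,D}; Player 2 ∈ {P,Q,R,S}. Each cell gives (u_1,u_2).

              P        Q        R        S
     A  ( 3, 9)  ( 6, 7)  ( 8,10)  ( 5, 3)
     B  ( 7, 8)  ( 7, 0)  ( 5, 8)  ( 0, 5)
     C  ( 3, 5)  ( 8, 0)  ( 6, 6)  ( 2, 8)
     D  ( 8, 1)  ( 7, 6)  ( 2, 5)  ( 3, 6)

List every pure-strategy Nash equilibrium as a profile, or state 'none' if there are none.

Nash profiles: (A,R)

(A,P): not NE [P1→D gives 8>3; P2→R gives 10>9]
(A,Q): not NE [P1→C gives 8>6; P2→R gives 10>7]
(A,R): NE
(A,S): not NE [P2→R gives 10>3]
(B,P): not NE [P1→D gives 8>7]
(B,Q): not NE [P1→C gives 8>7; P2→R gives 8>0]
(B,R): not NE [P1→A gives 8>5]
(B,S): not NE [P1→A gives 5>0; P2→R gives 8>5]
(C,P): not NE [P1→D gives 8>3; P2→S gives 8>5]
(C,Q): not NE [P2→S gives 8>0]
(C,R): not NE [P1→A gives 8>6; P2→S gives 8>6]
(C,S): not NE [P1→A gives 5>2]
(D,P): not NE [P2→S gives 6>1]
(D,Q): not NE [P1→C gives 8>7]
(D,R): not NE [P1→A gives 8>2; P2→S gives 6>5]
(D,S): not NE [P1→A gives 5>3]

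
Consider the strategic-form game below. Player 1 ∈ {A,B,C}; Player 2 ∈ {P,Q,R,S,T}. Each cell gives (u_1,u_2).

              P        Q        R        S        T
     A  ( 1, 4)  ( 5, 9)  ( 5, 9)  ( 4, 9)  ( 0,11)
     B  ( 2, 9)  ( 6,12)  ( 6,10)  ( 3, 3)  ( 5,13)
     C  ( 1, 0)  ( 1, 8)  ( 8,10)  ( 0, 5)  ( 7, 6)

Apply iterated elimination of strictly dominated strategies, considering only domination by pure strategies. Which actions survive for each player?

P2 drop P (Q beats it: A:9>4 B:12>9 C:8>0)
P2 drop S (T beats it: A:11>9 B:13>3 C:6>5)
P1 drop A (B beats it: Q:6>5 R:6>5 T:5>0)
P1→{B,C} P2→{Q,R,T}

Remaining: P1:{B,C} P2:{Q,R,T}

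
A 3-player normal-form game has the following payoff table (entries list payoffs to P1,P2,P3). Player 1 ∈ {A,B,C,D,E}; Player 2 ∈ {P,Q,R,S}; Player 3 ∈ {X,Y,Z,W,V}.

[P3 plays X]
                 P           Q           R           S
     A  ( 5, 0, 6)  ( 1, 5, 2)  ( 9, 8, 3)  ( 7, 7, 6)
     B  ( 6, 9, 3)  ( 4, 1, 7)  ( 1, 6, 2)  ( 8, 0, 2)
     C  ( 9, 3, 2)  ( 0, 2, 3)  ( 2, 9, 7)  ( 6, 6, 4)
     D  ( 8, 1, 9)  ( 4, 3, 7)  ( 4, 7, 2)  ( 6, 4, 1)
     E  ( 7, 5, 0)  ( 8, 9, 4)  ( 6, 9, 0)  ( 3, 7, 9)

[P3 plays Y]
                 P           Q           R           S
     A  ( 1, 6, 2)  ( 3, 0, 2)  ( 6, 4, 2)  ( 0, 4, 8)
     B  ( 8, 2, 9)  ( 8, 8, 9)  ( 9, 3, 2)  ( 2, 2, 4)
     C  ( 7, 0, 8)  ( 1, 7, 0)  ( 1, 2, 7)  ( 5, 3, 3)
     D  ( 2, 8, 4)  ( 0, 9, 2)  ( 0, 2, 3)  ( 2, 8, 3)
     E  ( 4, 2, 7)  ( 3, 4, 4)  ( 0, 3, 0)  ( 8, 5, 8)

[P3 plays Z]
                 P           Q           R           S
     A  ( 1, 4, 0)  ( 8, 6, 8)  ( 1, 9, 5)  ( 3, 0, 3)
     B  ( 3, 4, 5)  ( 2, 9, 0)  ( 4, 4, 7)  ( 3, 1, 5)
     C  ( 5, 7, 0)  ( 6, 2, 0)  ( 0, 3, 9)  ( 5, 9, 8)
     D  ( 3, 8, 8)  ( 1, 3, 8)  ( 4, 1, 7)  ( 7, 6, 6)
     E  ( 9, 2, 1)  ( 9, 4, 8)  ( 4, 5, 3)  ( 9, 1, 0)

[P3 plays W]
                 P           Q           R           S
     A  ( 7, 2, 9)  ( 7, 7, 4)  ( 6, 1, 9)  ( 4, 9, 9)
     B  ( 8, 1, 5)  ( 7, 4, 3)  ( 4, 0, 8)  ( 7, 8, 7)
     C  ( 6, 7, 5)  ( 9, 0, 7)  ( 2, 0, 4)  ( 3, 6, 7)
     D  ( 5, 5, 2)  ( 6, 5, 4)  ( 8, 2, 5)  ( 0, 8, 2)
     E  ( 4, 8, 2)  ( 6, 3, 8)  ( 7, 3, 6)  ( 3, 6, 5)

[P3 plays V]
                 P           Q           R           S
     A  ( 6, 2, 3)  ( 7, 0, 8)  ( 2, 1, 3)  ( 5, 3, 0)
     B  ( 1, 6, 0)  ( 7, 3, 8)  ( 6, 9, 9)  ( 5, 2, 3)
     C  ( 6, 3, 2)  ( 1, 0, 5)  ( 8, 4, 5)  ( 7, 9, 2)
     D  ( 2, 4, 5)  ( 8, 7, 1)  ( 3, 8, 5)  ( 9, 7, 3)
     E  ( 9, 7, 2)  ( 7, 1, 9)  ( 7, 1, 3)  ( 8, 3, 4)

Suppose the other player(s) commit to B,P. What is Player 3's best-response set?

u_3(X vs B,P) = 3
u_3(Y vs B,P) = 9
u_3(Z vs B,P) = 5
u_3(W vs B,P) = 5
u_3(V vs B,P) = 0
max payoff 9 at {Y}

argmax u_3 = {Y}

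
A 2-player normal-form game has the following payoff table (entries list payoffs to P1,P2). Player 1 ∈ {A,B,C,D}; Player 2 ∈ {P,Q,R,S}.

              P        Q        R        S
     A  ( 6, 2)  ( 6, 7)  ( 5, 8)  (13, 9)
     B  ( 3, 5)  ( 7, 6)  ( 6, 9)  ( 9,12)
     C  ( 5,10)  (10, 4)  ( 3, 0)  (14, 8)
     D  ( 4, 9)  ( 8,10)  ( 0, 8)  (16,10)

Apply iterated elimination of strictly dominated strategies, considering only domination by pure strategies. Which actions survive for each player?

Remaining: P1:{A,C,D} P2:{P,Q,S}

P2 drop R (S beats it: A:9>8 B:12>9 C:8>0 D:10>8)
P1 drop B (C beats it: P:5>3 Q:10>7 S:14>9)
P1→{A,C,D} P2→{P,Q,S}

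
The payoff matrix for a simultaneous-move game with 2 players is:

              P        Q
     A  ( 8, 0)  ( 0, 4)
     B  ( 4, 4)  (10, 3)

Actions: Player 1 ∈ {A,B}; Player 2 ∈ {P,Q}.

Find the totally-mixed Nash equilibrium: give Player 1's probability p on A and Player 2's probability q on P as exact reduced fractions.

(p,q) = (1/5, 5/7)

P1 indiff ⇒ q·8+(1-q)·0 = q·4+(1-q)·10 ⇒ q(4) = (1-q)(10) ⇒ q = 5/7
P2 indiff ⇒ p·0+(1-p)·4 = p·4+(1-p)·3 ⇒ p(-4) = (1-p)(-1) ⇒ p = 1/5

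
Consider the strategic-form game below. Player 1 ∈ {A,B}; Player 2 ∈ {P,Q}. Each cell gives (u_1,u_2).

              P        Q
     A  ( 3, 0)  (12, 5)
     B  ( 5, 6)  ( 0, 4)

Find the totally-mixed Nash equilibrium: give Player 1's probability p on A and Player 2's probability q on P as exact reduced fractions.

(p,q) = (2/7, 6/7)

P1 indiff ⇒ q·3+(1-q)·12 = q·5+(1-q)·0 ⇒ q(-2) = (1-q)(-12) ⇒ q = 6/7
P2 indiff ⇒ p·0+(1-p)·6 = p·5+(1-p)·4 ⇒ p(-5) = (1-p)(-2) ⇒ p = 2/7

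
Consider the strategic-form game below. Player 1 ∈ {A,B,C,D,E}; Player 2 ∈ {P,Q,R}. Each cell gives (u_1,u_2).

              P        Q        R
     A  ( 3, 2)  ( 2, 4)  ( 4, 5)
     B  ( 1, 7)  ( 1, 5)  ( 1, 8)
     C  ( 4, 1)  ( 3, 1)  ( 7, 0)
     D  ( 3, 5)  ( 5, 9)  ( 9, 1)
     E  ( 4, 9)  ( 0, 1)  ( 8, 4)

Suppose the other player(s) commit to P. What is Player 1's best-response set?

BR_1 = {C,E}

u_1(A vs P) = 3
u_1(B vs P) = 1
u_1(C vs P) = 4
u_1(D vs P) = 3
u_1(E vs P) = 4
max payoff 4 at {C,E}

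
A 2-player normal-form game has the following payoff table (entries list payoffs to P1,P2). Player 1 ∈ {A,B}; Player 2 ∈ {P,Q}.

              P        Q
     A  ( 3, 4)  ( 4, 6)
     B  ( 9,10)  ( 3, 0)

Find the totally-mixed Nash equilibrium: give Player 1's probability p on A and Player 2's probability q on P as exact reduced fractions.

p=5/6, q=1/7

P1 indiff ⇒ q·3+(1-q)·4 = q·9+(1-q)·3 ⇒ q(-6) = (1-q)(-1) ⇒ q = 1/7
P2 indiff ⇒ p·4+(1-p)·10 = p·6+(1-p)·0 ⇒ p(-2) = (1-p)(-10) ⇒ p = 5/6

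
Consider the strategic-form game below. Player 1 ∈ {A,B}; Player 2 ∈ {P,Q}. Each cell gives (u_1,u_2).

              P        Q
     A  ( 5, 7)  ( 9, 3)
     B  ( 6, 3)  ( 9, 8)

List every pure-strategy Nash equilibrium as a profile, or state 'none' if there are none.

NE set: (B,Q)

(A,P): not NE [P1→B gives 6>5]
(A,Q): not NE [P2→P gives 7>3]
(B,P): not NE [P2→Q gives 8>3]
(B,Q): NE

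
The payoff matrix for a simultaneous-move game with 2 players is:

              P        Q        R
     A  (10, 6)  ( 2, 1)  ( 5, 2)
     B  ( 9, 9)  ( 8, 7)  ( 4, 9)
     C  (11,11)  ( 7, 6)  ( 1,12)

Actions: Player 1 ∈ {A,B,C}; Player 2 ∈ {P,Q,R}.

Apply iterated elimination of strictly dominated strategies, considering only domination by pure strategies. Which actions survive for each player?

P2 drop Q (P beats it: A:6>1 B:9>7 C:11>6)
P1 drop B (A beats it: P:10>9 R:5>4)
P1→{A,C} P2→{P,R}

Remaining: P1:{A,C} P2:{P,R}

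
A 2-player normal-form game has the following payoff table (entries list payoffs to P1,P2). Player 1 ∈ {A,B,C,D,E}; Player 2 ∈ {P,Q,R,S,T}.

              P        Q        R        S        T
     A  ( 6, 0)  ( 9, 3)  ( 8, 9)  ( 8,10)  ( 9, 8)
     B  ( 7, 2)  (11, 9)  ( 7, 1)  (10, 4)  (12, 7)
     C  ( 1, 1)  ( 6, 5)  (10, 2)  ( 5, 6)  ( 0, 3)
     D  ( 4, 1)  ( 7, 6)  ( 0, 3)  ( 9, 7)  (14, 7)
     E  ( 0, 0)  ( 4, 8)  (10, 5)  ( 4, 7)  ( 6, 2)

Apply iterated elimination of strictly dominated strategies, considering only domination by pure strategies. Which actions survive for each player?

Survivors P1:{B,D} P2:{Q,S,T}

P2 drop P (Q beats it: A:3>0 B:9>2 C:5>1 D:6>1 E:8>0)
P2 drop R (S beats it: A:10>9 B:4>1 C:6>2 D:7>3 E:7>5)
P1 drop A (B beats it: Q:11>9 S:10>8 T:12>9)
P1 drop C (B beats it: Q:11>6 S:10>5 T:12>0)
P1 drop E (B beats it: Q:11>4 S:10>4 T:12>6)
P1→{B,D} P2→{Q,S,T}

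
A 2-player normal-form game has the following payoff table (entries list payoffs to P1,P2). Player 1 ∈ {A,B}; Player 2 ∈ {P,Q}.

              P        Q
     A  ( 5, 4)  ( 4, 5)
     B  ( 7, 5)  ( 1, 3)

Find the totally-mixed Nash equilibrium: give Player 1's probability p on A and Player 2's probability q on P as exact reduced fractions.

P1 mixes 2/3 on A; P2 mixes 3/5 on P

P1 indiff ⇒ q·5+(1-q)·4 = q·7+(1-q)·1 ⇒ q(-2) = (1-q)(-3) ⇒ q = 3/5
P2 indiff ⇒ p·4+(1-p)·5 = p·5+(1-p)·3 ⇒ p(-1) = (1-p)(-2) ⇒ p = 2/3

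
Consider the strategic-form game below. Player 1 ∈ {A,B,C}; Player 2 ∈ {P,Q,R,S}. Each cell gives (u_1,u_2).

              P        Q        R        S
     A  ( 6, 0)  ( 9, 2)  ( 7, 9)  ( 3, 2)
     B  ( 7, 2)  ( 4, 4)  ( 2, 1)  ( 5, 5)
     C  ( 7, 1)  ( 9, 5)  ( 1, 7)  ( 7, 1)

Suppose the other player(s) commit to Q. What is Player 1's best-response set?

BR_1 = {A,C}

u_1(A vs Q) = 9
u_1(B vs Q) = 4
u_1(C vs Q) = 9
max payoff 9 at {A,C}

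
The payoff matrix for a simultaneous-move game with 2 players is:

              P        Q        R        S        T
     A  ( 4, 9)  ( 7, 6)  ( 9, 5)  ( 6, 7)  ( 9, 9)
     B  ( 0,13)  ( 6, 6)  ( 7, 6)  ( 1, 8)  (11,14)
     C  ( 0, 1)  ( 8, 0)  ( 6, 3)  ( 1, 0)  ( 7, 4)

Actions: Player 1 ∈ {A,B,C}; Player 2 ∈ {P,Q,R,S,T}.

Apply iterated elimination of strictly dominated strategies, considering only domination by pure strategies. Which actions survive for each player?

P2 drop Q (P beats it: A:9>6 B:13>6 C:1>0)
P1 drop C (A beats it: P:4>0 R:9>6 S:6>1 T:9>7)
P2 drop R (P beats it: A:9>5 B:13>6)
P2 drop S (P beats it: A:9>7 B:13>8)
P1→{A,B} P2→{P,T}

Survivors P1:{A,B} P2:{P,T}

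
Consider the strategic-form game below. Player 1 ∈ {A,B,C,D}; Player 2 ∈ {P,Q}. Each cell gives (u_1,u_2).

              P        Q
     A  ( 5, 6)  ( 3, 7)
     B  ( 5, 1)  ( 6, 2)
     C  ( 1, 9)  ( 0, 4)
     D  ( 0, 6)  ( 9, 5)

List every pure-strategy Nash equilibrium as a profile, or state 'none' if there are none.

Equilibria: none

(A,P): not NE [P2→Q gives 7>6]
(A,Q): not NE [P1→D gives 9>3]
(B,P): not NE [P2→Q gives 2>1]
(B,Q): not NE [P1→D gives 9>6]
(C,P): not NE [P1→B gives 5>1]
(C,Q): not NE [P1→D gives 9>0; P2→P gives 9>4]
(D,P): not NE [P1→B gives 5>0]
(D,Q): not NE [P2→P gives 6>5]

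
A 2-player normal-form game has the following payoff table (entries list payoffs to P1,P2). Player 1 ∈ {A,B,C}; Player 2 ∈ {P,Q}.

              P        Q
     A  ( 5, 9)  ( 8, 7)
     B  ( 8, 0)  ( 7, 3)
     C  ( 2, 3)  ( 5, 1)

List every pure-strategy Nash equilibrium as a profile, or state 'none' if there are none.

PSNE: ∅

(A,P): not NE [P1→B gives 8>5]
(A,Q): not NE [P2→P gives 9>7]
(B,P): not NE [P2→Q gives 3>0]
(B,Q): not NE [P1→A gives 8>7]
(C,P): not NE [P1→B gives 8>2]
(C,Q): not NE [P1→A gives 8>5; P2→P gives 3>1]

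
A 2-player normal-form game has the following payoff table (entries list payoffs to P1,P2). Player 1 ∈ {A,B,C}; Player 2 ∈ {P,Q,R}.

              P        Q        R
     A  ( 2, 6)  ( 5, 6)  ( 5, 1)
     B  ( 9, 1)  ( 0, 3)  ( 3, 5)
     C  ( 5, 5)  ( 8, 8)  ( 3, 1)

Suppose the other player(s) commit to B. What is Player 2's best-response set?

argmax u_2 = {R}

u_2(P vs B) = 1
u_2(Q vs B) = 3
u_2(R vs B) = 5
max payoff 5 at {R}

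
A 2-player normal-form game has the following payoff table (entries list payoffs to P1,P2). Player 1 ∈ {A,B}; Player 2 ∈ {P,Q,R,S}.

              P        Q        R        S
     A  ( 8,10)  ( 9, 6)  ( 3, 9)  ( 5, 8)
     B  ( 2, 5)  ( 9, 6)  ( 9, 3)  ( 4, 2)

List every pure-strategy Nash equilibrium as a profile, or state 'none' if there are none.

(A,P): NE
(A,Q): not NE [P2→P gives 10>6]
(A,R): not NE [P1→B gives 9>3; P2→P gives 10>9]
(A,S): not NE [P2→P gives 10>8]
(B,P): not NE [P1→A gives 8>2; P2→Q gives 6>5]
(B,Q): NE
(B,R): not NE [P2→Q gives 6>3]
(B,S): not NE [P1→A gives 5>4; P2→Q gives 6>2]

PSNE = {(A,P), (B,Q)}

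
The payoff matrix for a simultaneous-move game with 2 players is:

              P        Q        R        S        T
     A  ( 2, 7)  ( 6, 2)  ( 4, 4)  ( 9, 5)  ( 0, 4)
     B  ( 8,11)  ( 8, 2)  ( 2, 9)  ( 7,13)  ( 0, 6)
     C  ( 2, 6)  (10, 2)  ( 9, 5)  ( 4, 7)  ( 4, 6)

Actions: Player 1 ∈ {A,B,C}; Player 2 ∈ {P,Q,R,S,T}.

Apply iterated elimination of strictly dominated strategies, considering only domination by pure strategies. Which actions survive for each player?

P2 drop Q (P beats it: A:7>2 B:11>2 C:6>2)
P2 drop R (P beats it: A:7>4 B:11>9 C:6>5)
P2 drop T (S beats it: A:5>4 B:13>6 C:7>6)
P1 drop C (B beats it: P:8>2 S:7>4)
P1→{A,B} P2→{P,S}

Remaining: P1:{A,B} P2:{P,S}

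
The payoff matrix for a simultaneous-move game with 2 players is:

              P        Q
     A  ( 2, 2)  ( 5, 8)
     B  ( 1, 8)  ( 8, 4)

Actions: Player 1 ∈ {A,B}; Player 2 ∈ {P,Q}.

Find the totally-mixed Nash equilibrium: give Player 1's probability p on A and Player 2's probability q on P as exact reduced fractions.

P1 mixes 2/5 on A; P2 mixes 3/4 on P

P1 indiff ⇒ q·2+(1-q)·5 = q·1+(1-q)·8 ⇒ q(1) = (1-q)(3) ⇒ q = 3/4
P2 indiff ⇒ p·2+(1-p)·8 = p·8+(1-p)·4 ⇒ p(-6) = (1-p)(-4) ⇒ p = 2/5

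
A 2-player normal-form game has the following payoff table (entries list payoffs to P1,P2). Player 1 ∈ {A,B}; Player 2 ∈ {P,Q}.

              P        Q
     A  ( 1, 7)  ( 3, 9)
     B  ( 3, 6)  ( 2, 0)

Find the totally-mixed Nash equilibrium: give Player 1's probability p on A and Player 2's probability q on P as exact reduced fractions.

P1 mixes 3/4 on A; P2 mixes 1/3 on P

P1 indiff ⇒ q·1+(1-q)·3 = q·3+(1-q)·2 ⇒ q(-2) = (1-q)(-1) ⇒ q = 1/3
P2 indiff ⇒ p·7+(1-p)·6 = p·9+(1-p)·0 ⇒ p(-2) = (1-p)(-6) ⇒ p = 3/4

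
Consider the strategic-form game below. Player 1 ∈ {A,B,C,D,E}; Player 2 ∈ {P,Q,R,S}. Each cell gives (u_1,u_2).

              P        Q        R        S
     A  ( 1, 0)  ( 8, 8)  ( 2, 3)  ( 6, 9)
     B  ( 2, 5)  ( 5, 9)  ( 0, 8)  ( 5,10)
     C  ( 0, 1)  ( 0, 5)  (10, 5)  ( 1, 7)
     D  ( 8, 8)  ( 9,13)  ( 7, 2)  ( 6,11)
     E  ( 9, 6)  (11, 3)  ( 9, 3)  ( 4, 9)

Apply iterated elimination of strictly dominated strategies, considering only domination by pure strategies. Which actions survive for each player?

P1 drop B (D beats it: P:8>2 Q:9>5 R:7>0 S:6>5)
P2 drop P (S beats it: A:9>0 C:7>1 D:11>8 E:9>6)
P2 drop R (S beats it: A:9>3 C:7>5 D:11>2 E:9>3)
P1 drop C (A beats it: Q:8>0 S:6>1)
P1→{A,D,E} P2→{Q,S}

IESDS → P1:{A,D,E} P2:{Q,S}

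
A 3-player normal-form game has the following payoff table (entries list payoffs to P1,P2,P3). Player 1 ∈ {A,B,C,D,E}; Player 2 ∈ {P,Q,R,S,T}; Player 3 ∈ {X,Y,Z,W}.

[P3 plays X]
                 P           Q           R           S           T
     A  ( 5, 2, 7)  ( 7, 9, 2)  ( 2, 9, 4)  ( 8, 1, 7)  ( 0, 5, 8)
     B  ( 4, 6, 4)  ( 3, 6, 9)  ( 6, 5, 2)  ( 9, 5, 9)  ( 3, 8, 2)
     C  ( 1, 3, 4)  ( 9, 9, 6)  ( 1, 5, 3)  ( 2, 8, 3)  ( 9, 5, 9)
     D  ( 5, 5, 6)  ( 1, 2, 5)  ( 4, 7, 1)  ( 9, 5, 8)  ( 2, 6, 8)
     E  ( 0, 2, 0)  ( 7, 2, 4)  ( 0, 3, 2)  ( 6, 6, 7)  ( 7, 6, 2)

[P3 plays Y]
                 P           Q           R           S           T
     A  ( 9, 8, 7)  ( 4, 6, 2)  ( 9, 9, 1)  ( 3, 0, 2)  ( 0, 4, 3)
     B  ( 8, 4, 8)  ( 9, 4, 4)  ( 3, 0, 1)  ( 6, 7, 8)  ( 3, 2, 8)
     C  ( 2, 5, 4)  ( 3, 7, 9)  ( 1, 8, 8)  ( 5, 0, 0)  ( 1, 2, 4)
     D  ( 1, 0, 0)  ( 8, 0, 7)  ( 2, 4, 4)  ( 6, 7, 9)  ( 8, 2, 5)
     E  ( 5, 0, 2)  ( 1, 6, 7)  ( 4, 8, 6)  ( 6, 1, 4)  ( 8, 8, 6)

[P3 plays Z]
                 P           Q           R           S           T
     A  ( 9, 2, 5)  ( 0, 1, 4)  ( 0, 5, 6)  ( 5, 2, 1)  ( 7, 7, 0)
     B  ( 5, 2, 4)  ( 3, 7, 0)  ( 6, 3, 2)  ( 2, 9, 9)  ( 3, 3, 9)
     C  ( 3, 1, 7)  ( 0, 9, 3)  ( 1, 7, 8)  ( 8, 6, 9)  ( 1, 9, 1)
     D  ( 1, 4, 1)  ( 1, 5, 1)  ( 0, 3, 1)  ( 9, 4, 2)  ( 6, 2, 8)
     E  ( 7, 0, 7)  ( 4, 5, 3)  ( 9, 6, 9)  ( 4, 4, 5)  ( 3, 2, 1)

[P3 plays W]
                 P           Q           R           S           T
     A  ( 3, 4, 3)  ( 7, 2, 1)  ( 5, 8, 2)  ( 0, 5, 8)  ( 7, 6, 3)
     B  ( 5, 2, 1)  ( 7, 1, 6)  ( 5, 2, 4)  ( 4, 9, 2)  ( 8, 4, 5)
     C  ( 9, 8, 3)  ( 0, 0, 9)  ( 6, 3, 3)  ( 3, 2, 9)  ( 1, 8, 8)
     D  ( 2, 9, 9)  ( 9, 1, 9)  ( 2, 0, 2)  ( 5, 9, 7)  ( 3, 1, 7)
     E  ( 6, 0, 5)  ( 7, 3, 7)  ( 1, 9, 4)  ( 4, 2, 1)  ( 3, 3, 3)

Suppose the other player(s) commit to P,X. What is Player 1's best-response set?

argmax u_1 = {A,D}

u_1(A vs P,X) = 5
u_1(B vs P,X) = 4
u_1(C vs P,X) = 1
u_1(D vs P,X) = 5
u_1(E vs P,X) = 0
max payoff 5 at {A,D}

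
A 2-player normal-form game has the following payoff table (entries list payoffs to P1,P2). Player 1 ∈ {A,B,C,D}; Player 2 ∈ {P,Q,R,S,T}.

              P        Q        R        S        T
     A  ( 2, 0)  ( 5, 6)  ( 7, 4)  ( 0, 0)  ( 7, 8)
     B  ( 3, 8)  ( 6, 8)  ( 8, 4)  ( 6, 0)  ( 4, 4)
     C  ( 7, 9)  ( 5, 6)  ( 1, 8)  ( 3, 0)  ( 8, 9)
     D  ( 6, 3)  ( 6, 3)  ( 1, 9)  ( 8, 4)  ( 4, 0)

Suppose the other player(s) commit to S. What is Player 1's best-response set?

BR_1 = {D}

u_1(A vs S) = 0
u_1(B vs S) = 6
u_1(C vs S) = 3
u_1(D vs S) = 8
max payoff 8 at {D}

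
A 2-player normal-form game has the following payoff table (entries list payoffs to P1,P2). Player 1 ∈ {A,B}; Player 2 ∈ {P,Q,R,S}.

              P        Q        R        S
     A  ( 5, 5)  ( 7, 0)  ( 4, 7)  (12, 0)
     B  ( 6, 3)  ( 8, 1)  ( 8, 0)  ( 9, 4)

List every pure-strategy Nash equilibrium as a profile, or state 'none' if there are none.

(A,P): not NE [P1→B gives 6>5; P2→R gives 7>5]
(A,Q): not NE [P1→B gives 8>7; P2→R gives 7>0]
(A,R): not NE [P1→B gives 8>4]
(A,S): not NE [P2→R gives 7>0]
(B,P): not NE [P2→S gives 4>3]
(B,Q): not NE [P2→S gives 4>1]
(B,R): not NE [P2→S gives 4>0]
(B,S): not NE [P1→A gives 12>9]

No pure NE.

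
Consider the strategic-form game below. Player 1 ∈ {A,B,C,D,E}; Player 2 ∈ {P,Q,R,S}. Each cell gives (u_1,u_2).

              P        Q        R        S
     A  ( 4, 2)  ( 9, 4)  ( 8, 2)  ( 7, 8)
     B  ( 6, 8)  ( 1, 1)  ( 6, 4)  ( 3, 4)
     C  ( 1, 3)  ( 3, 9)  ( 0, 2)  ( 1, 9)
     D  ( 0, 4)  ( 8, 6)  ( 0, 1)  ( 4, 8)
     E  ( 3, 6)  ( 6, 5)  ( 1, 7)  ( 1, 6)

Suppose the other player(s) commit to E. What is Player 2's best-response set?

u_2(P vs E) = 6
u_2(Q vs E) = 5
u_2(R vs E) = 7
u_2(S vs E) = 6
max payoff 7 at {R}

argmax u_2 = {R}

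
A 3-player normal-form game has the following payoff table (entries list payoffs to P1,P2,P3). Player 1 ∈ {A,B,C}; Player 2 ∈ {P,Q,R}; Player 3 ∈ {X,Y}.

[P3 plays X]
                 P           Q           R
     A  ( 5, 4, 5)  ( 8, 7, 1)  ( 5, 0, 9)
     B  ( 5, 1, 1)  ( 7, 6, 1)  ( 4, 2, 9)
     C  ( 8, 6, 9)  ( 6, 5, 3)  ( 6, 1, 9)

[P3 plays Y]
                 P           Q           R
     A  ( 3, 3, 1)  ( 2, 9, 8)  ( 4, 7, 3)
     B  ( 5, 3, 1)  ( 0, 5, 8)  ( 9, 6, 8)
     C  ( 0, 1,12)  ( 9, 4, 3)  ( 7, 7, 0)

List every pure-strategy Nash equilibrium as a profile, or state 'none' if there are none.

(A,P,X): not NE [P1→C gives 8>5; P2→Q gives 7>4]
(A,P,Y): not NE [P1→B gives 5>3; P2→Q gives 9>3; P3→X gives 5>1]
(A,Q,X): not NE [P3→Y gives 8>1]
(A,Q,Y): not NE [P1→C gives 9>2]
(A,R,X): not NE [P1→C gives 6>5; P2→Q gives 7>0]
(A,R,Y): not NE [P1→B gives 9>4; P2→Q gives 9>7; P3→X gives 9>3]
(B,P,X): not NE [P1→C gives 8>5; P2→Q gives 6>1]
(B,P,Y): not NE [P2→R gives 6>3]
(B,Q,X): not NE [P1→A gives 8>7; P3→Y gives 8>1]
(B,Q,Y): not NE [P1→C gives 9>0; P2→R gives 6>5]
(B,R,X): not NE [P1→C gives 6>4; P2→Q gives 6>2]
(B,R,Y): not NE [P3→X gives 9>8]
(C,P,X): not NE [P3→Y gives 12>9]
(C,P,Y): not NE [P1→B gives 5>0; P2→R gives 7>1]
(C,Q,X): not NE [P1→A gives 8>6; P2→P gives 6>5]
(C,Q,Y): not NE [P2→R gives 7>4]
(C,R,X): not NE [P2→P gives 6>1]
(C,R,Y): not NE [P1→B gives 9>7; P3→X gives 9>0]

Equilibria: none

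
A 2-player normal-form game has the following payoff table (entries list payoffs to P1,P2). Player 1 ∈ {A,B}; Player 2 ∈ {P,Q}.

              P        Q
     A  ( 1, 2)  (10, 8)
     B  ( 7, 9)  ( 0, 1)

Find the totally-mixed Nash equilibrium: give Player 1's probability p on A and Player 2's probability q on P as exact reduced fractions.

p=4/7, q=5/8

P1 indiff ⇒ q·1+(1-q)·10 = q·7+(1-q)·0 ⇒ q(-6) = (1-q)(-10) ⇒ q = 5/8
P2 indiff ⇒ p·2+(1-p)·9 = p·8+(1-p)·1 ⇒ p(-6) = (1-p)(-8) ⇒ p = 4/7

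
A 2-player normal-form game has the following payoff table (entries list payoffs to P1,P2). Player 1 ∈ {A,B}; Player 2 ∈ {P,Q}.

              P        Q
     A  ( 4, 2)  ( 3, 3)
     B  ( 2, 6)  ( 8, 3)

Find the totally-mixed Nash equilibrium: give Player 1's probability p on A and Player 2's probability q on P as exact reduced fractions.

P1 mixes 3/4 on A; P2 mixes 5/7 on P

P1 indiff ⇒ q·4+(1-q)·3 = q·2+(1-q)·8 ⇒ q(2) = (1-q)(5) ⇒ q = 5/7
P2 indiff ⇒ p·2+(1-p)·6 = p·3+(1-p)·3 ⇒ p(-1) = (1-p)(-3) ⇒ p = 3/4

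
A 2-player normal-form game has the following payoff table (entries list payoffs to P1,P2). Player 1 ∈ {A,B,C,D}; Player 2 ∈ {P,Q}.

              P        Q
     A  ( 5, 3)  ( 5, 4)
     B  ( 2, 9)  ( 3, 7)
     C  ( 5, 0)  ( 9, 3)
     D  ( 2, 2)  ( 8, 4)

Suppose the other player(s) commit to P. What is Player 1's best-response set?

BR_1 = {A,C}

u_1(A vs P) = 5
u_1(B vs P) = 2
u_1(C vs P) = 5
u_1(D vs P) = 2
max payoff 5 at {A,C}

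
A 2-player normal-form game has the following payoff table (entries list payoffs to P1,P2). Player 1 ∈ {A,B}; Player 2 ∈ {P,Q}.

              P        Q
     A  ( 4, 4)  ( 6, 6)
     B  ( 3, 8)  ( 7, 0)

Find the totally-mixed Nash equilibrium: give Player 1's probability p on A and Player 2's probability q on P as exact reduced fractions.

P1 indiff ⇒ q·4+(1-q)·6 = q·3+(1-q)·7 ⇒ q(1) = (1-q)(1) ⇒ q = 1/2
P2 indiff ⇒ p·4+(1-p)·8 = p·6+(1-p)·0 ⇒ p(-2) = (1-p)(-8) ⇒ p = 4/5

p=4/5, q=1/2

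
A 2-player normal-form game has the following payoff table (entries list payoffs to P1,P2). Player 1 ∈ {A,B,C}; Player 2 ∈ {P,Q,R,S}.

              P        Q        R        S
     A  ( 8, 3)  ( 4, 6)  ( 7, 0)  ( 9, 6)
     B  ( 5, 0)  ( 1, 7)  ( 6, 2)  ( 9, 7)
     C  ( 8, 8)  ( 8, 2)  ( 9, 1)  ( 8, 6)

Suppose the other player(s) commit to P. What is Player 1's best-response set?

BR_1 = {A,C}

u_1(A vs P) = 8
u_1(B vs P) = 5
u_1(C vs P) = 8
max payoff 8 at {A,C}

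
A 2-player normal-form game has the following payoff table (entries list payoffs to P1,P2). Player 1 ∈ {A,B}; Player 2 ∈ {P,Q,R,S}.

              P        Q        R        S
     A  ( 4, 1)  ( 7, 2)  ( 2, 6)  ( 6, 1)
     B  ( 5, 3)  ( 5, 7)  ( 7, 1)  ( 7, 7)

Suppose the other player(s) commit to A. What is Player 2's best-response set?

u_2(P vs A) = 1
u_2(Q vs A) = 2
u_2(R vs A) = 6
u_2(S vs A) = 1
max payoff 6 at {R}

BR_2 = {R}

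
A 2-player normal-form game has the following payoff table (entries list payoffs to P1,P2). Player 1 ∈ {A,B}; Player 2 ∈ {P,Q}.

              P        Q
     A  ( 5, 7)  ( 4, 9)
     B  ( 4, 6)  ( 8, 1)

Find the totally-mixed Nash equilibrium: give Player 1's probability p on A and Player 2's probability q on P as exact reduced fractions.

P1 indiff ⇒ q·5+(1-q)·4 = q·4+(1-q)·8 ⇒ q(1) = (1-q)(4) ⇒ q = 4/5
P2 indiff ⇒ p·7+(1-p)·6 = p·9+(1-p)·1 ⇒ p(-2) = (1-p)(-5) ⇒ p = 5/7

p=5/7, q=4/5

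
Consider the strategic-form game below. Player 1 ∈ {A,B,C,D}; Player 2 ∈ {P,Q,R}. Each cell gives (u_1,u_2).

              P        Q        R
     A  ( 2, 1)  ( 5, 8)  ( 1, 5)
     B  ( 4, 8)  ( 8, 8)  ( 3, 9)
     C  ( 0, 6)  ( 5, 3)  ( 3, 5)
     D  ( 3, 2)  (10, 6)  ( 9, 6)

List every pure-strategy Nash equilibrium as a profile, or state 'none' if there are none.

(A,P): not NE [P1→B gives 4>2; P2→Q gives 8>1]
(A,Q): not NE [P1→D gives 10>5]
(A,R): not NE [P1→D gives 9>1; P2→Q gives 8>5]
(B,P): not NE [P2→R gives 9>8]
(B,Q): not NE [P1→D gives 10>8; P2→R gives 9>8]
(B,R): not NE [P1→D gives 9>3]
(C,P): not NE [P1→B gives 4>0]
(C,Q): not NE [P1→D gives 10>5; P2→P gives 6>3]
(C,R): not NE [P1→D gives 9>3; P2→P gives 6>5]
(D,P): not NE [P1→B gives 4>3; P2→R gives 6>2]
(D,Q): NE
(D,R): NE

PSNE = {(D,Q), (D,R)}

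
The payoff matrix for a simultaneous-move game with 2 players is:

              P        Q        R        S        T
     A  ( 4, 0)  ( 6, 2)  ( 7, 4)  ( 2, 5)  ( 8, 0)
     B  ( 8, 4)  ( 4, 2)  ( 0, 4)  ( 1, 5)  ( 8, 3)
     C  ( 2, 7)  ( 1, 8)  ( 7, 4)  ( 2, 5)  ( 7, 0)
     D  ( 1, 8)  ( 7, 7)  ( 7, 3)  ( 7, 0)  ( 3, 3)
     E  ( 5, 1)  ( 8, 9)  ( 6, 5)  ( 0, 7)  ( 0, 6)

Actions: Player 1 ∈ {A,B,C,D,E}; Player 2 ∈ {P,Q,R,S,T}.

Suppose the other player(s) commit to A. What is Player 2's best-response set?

argmax u_2 = {S}

u_2(P vs A) = 0
u_2(Q vs A) = 2
u_2(R vs A) = 4
u_2(S vs A) = 5
u_2(T vs A) = 0
max payoff 5 at {S}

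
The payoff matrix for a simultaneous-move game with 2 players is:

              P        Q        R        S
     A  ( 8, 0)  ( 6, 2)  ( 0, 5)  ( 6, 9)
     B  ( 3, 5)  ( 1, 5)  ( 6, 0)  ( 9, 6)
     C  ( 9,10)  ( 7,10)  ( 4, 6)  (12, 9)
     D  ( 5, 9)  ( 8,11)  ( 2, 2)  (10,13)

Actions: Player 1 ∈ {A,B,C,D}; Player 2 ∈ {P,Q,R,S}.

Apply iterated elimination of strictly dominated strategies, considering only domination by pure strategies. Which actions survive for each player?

Remaining: P1:{C,D} P2:{P,Q,S}

P1 drop A (C beats it: P:9>8 Q:7>6 R:4>0 S:12>6)
P2 drop R (P beats it: B:5>0 C:10>6 D:9>2)
P1 drop B (C beats it: P:9>3 Q:7>1 S:12>9)
P1→{C,D} P2→{P,Q,S}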